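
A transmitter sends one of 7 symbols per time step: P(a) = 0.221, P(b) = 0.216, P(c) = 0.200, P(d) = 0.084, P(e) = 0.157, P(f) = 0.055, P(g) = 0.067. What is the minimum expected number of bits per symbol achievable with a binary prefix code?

Repeatedly combine the two least-probable nodes; the expected code length is the sum of the merged weights.
merge 11/200 + 67/1000 → 61/500
merge 21/250 + 61/500 → 103/500
merge 157/1000 + 1/5 → 357/1000
merge 103/500 + 27/125 → 211/500
merge 221/1000 + 357/1000 → 289/500
merge 211/500 + 289/500 → 1
L = 61/500 + 103/500 + 357/1000 + 211/500 + 289/500 + 1 = 537/200 = 2.685 bits/symbol.

2.685 bits/symbol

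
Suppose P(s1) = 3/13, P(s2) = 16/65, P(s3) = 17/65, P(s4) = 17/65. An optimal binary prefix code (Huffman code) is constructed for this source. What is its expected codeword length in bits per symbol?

2 bits/symbol

Repeatedly combine the two least-probable nodes; the expected code length is the sum of the merged weights.
merge 3/13 + 16/65 → 31/65
merge 17/65 + 17/65 → 34/65
merge 31/65 + 34/65 → 1
L = 31/65 + 34/65 + 1 = 2 bits/symbol.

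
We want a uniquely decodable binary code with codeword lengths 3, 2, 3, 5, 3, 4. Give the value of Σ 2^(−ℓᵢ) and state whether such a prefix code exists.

0.71875; yes

With common denominator 2^5 = 32: Σ 2^(−ℓᵢ) = 4/32 + 8/32 + 4/32 + 1/32 + 4/32 + 2/32 = 23/32 = 0.71875.
Kraft's inequality requires Σ ≤ 1; here Σ = 0.71875 ≤ 1, so such a prefix code exists.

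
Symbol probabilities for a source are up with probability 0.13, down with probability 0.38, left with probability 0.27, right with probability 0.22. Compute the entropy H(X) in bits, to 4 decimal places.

H = −Σ pᵢ log₂ pᵢ.
−0.13·log₂(0.13) = 0.3826
−0.38·log₂(0.38) = 0.5305
−0.27·log₂(0.27) = 0.5100
−0.22·log₂(0.22) = 0.4806
Sum ≈ 1.9037 → 1.9037 bits.

1.9037 bits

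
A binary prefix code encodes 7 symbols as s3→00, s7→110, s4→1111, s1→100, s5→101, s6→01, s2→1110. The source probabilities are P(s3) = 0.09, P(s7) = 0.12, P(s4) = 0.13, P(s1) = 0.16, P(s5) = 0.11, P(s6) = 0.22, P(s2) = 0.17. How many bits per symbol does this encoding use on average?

L̄ = Σ pᵢ·ℓᵢ = 0.09·2 + 0.12·3 + 0.13·4 + 0.16·3 + 0.11·3 + 0.22·2 + 0.17·4 = 2.99 bits/symbol.

2.99 bits/symbol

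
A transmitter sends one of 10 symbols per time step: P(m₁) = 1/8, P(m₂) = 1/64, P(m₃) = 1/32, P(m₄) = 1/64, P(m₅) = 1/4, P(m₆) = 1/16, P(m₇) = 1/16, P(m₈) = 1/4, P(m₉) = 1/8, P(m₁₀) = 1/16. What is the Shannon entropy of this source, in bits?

2.84375 bits

Each probability is a power of 1/2, so log₂(1/p) is an integer.
H = Σ p·log₂(1/p) = 1/8·3 + 1/64·6 + 1/32·5 + 1/64·6 + 1/4·2 + 1/16·4 + 1/16·4 + 1/4·2 + 1/8·3 + 1/16·4 = 2.84375 bits.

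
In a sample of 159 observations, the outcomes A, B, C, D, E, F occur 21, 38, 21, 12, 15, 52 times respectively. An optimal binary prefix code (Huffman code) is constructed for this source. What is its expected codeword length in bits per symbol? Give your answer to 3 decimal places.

Probabilities are the counts divided by 159.
Repeatedly combine the two least-probable nodes; the expected code length is the sum of the merged weights.
merge 4/53 + 5/53 → 9/53
merge 7/53 + 7/53 → 14/53
merge 9/53 + 38/159 → 65/159
merge 14/53 + 52/159 → 94/159
merge 65/159 + 94/159 → 1
L = 9/53 + 14/53 + 65/159 + 94/159 + 1 = 129/53 ≈ 2.434 bits/symbol.

2.434 bits/symbol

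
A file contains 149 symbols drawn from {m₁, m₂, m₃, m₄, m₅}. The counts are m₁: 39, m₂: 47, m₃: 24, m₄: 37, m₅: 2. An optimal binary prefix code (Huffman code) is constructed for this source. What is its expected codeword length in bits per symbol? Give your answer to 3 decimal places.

2.174 bits/symbol

Probabilities are the counts divided by 149.
Repeatedly combine the two least-probable nodes; the expected code length is the sum of the merged weights.
merge 2/149 + 24/149 → 26/149
merge 26/149 + 37/149 → 63/149
merge 39/149 + 47/149 → 86/149
merge 63/149 + 86/149 → 1
L = 26/149 + 63/149 + 86/149 + 1 = 324/149 ≈ 2.174 bits/symbol.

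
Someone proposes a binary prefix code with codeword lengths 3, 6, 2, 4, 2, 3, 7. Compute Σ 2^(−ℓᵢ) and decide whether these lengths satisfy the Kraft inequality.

With common denominator 2^7 = 128: Σ 2^(−ℓᵢ) = 16/128 + 2/128 + 32/128 + 8/128 + 32/128 + 16/128 + 1/128 = 107/128 = 0.8359375.
Kraft's inequality requires Σ ≤ 1; here Σ = 0.8359375 ≤ 1, so such a prefix code exists.

0.8359375; yes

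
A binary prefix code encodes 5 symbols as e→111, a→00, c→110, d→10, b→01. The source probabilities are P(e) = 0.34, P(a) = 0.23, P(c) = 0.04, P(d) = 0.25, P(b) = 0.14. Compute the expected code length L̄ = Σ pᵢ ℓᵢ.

L̄ = Σ pᵢ·ℓᵢ = 0.34·3 + 0.23·2 + 0.04·3 + 0.25·2 + 0.14·2 = 2.38 bits/symbol.

2.38 bits/symbol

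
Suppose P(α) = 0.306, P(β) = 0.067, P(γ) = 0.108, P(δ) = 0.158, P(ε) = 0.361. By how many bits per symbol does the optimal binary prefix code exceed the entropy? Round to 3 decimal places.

Entropy H = −Σ p log₂ p ≈ 2.0821 bits.
Huffman merges: 67/1000+27/250→7/40; 79/500+7/40→333/1000; 153/500+333/1000→639/1000; 361/1000+639/1000→1. L = 2147/1000 ≈ 2.1470.
L − H = 2.1470 − 2.0821 = 0.065 bits.

0.065 bits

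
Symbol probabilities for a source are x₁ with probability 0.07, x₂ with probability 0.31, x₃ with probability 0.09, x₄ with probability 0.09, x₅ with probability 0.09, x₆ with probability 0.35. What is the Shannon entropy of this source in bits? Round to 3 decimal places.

2.260 bits

H = −Σ pᵢ log₂ pᵢ.
−0.07·log₂(0.07) = 0.2686
−0.31·log₂(0.31) = 0.5238
−0.09·log₂(0.09) = 0.3127
−0.09·log₂(0.09) = 0.3127
−0.09·log₂(0.09) = 0.3127
−0.35·log₂(0.35) = 0.5301
Sum ≈ 2.2604 → 2.260 bits.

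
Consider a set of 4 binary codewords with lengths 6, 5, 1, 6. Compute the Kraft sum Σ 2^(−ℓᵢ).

0.5625

With common denominator 2^6 = 64: Σ 2^(−ℓᵢ) = 1/64 + 2/64 + 32/64 + 1/64 = 36/64 = 0.5625.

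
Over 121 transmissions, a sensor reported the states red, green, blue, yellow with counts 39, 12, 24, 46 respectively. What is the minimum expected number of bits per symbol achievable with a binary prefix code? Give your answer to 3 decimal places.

1.917 bits/symbol

Probabilities are the counts divided by 121.
Repeatedly combine the two least-probable nodes; the expected code length is the sum of the merged weights.
merge 12/121 + 24/121 → 36/121
merge 36/121 + 39/121 → 75/121
merge 46/121 + 75/121 → 1
L = 36/121 + 75/121 + 1 = 232/121 ≈ 1.917 bits/symbol.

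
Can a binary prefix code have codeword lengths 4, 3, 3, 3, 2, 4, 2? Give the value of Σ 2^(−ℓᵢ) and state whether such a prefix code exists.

1; yes

With common denominator 2^4 = 16: Σ 2^(−ℓᵢ) = 1/16 + 2/16 + 2/16 + 2/16 + 4/16 + 1/16 + 4/16 = 16/16 = 1.
Kraft's inequality requires Σ ≤ 1; here Σ = 1 ≤ 1, so such a prefix code exists.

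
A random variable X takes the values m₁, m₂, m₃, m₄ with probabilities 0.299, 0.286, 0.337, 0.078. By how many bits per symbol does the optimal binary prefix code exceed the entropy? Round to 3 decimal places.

0.147 bits

Entropy H = −Σ p log₂ p ≈ 1.8532 bits.
Huffman merges: 39/500+143/500→91/250; 299/1000+337/1000→159/250; 91/250+159/250→1. L = 2 ≈ 2.0000.
L − H = 2.0000 − 1.8532 = 0.147 bits.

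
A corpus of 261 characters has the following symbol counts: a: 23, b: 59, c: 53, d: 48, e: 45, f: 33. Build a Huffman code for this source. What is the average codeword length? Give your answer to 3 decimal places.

Probabilities are the counts divided by 261.
Repeatedly combine the two least-probable nodes; the expected code length is the sum of the merged weights.
merge 23/261 + 11/87 → 56/261
merge 5/29 + 16/87 → 31/87
merge 53/261 + 56/261 → 109/261
merge 59/261 + 31/87 → 152/261
merge 109/261 + 152/261 → 1
L = 56/261 + 31/87 + 109/261 + 152/261 + 1 = 671/261 ≈ 2.571 bits/symbol.

2.571 bits/symbol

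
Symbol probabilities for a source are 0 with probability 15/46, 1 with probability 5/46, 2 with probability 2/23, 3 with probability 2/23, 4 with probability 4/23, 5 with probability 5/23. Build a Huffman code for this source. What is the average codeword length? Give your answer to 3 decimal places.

Repeatedly combine the two least-probable nodes; the expected code length is the sum of the merged weights.
merge 2/23 + 2/23 → 4/23
merge 5/46 + 4/23 → 13/46
merge 4/23 + 5/23 → 9/23
merge 13/46 + 15/46 → 14/23
merge 9/23 + 14/23 → 1
L = 4/23 + 13/46 + 9/23 + 14/23 + 1 = 113/46 ≈ 2.457 bits/symbol.

2.457 bits/symbol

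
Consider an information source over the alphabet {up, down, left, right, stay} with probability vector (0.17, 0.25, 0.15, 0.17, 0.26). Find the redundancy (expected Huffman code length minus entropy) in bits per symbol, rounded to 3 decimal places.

0.035 bits

Entropy H = −Σ p log₂ p ≈ 2.2850 bits.
Huffman merges: 3/20+17/100→8/25; 17/100+1/4→21/50; 13/50+8/25→29/50; 21/50+29/50→1. L = 58/25 ≈ 2.3200.
L − H = 2.3200 − 2.2850 = 0.035 bits.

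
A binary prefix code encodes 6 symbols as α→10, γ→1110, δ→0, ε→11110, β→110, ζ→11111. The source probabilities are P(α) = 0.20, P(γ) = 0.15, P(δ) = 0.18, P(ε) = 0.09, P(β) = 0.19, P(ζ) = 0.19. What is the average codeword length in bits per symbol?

3.15 bits/symbol

L̄ = Σ pᵢ·ℓᵢ = 0.20·2 + 0.15·4 + 0.18·1 + 0.09·5 + 0.19·3 + 0.19·5 = 3.15 bits/symbol.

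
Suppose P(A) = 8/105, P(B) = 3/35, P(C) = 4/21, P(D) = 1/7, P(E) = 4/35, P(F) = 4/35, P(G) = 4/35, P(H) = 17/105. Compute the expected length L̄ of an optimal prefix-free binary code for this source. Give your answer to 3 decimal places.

Repeatedly combine the two least-probable nodes; the expected code length is the sum of the merged weights.
merge 8/105 + 3/35 → 17/105
merge 4/35 + 4/35 → 8/35
merge 4/35 + 1/7 → 9/35
merge 17/105 + 17/105 → 34/105
merge 4/21 + 8/35 → 44/105
merge 9/35 + 34/105 → 61/105
merge 44/105 + 61/105 → 1
L = 17/105 + 8/35 + 9/35 + 34/105 + 44/105 + 61/105 + 1 = 104/35 ≈ 2.971 bits/symbol.

2.971 bits/symbol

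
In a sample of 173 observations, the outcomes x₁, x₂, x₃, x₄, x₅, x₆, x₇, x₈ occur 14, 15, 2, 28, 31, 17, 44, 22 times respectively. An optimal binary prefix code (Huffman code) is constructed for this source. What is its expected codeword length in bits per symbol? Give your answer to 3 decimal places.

2.838 bits/symbol

Probabilities are the counts divided by 173.
Repeatedly combine the two least-probable nodes; the expected code length is the sum of the merged weights.
merge 2/173 + 14/173 → 16/173
merge 15/173 + 16/173 → 31/173
merge 17/173 + 22/173 → 39/173
merge 28/173 + 31/173 → 59/173
merge 31/173 + 39/173 → 70/173
merge 44/173 + 59/173 → 103/173
merge 70/173 + 103/173 → 1
L = 16/173 + 31/173 + 39/173 + 59/173 + 70/173 + 103/173 + 1 = 491/173 ≈ 2.838 bits/symbol.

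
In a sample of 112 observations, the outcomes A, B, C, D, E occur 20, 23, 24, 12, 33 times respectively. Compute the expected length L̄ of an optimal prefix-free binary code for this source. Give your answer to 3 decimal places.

Probabilities are the counts divided by 112.
Repeatedly combine the two least-probable nodes; the expected code length is the sum of the merged weights.
merge 3/28 + 5/28 → 2/7
merge 23/112 + 3/14 → 47/112
merge 2/7 + 33/112 → 65/112
merge 47/112 + 65/112 → 1
L = 2/7 + 47/112 + 65/112 + 1 = 16/7 ≈ 2.286 bits/symbol.

2.286 bits/symbol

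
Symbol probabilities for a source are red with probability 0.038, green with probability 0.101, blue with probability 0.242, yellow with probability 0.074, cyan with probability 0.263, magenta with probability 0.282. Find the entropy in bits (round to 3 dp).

H = −Σ pᵢ log₂ pᵢ.
−0.038·log₂(0.038) = 0.1793
−0.101·log₂(0.101) = 0.3341
−0.242·log₂(0.242) = 0.4954
−0.074·log₂(0.074) = 0.2780
−0.263·log₂(0.263) = 0.5068
−0.282·log₂(0.282) = 0.5150
Sum ≈ 2.3084 → 2.308 bits.

2.308 bits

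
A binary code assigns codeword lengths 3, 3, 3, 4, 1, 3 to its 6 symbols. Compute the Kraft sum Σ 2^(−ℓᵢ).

With common denominator 2^4 = 16: Σ 2^(−ℓᵢ) = 2/16 + 2/16 + 2/16 + 1/16 + 8/16 + 2/16 = 17/16 = 1.0625.

1.0625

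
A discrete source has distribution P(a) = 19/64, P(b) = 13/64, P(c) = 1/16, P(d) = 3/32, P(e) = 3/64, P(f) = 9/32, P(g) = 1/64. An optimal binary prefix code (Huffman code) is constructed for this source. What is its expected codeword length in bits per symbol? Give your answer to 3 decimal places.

Repeatedly combine the two least-probable nodes; the expected code length is the sum of the merged weights.
merge 1/64 + 3/64 → 1/16
merge 1/16 + 1/16 → 1/8
merge 3/32 + 1/8 → 7/32
merge 13/64 + 7/32 → 27/64
merge 9/32 + 19/64 → 37/64
merge 27/64 + 37/64 → 1
L = 1/16 + 1/8 + 7/32 + 27/64 + 37/64 + 1 = 77/32 ≈ 2.406 bits/symbol.

2.406 bits/symbol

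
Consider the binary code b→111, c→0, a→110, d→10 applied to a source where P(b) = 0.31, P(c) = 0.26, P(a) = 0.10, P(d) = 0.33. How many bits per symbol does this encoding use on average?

L̄ = Σ pᵢ·ℓᵢ = 0.31·3 + 0.26·1 + 0.10·3 + 0.33·2 = 2.15 bits/symbol.

2.15 bits/symbol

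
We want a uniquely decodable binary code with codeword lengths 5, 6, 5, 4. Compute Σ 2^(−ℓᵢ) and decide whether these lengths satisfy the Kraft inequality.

With common denominator 2^6 = 64: Σ 2^(−ℓᵢ) = 2/64 + 1/64 + 2/64 + 4/64 = 9/64 = 0.140625.
Kraft's inequality requires Σ ≤ 1; here Σ = 0.140625 ≤ 1, so such a prefix code exists.

0.140625; yes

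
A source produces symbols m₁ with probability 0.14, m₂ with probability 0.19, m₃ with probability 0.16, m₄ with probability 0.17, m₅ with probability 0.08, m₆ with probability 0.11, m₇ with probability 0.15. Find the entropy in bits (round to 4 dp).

H = −Σ pᵢ log₂ pᵢ.
−0.14·log₂(0.14) = 0.3971
−0.19·log₂(0.19) = 0.4552
−0.16·log₂(0.16) = 0.4230
−0.17·log₂(0.17) = 0.4346
−0.08·log₂(0.08) = 0.2915
−0.11·log₂(0.11) = 0.3503
−0.15·log₂(0.15) = 0.4105
Sum ≈ 2.7623 → 2.7623 bits.

2.7623 bits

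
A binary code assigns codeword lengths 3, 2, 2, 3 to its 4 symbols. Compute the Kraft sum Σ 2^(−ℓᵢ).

0.75

With common denominator 2^3 = 8: Σ 2^(−ℓᵢ) = 1/8 + 2/8 + 2/8 + 1/8 = 6/8 = 0.75.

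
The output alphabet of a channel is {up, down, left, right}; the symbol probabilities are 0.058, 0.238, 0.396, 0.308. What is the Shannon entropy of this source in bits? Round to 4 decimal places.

H = −Σ pᵢ log₂ pᵢ.
−0.058·log₂(0.058) = 0.2383
−0.238·log₂(0.238) = 0.4929
−0.396·log₂(0.396) = 0.5292
−0.308·log₂(0.308) = 0.5233
Sum ≈ 1.7837 → 1.7837 bits.

1.7837 bits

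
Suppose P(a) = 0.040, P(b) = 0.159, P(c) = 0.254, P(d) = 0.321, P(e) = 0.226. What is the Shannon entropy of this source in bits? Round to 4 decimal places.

2.1209 bits

H = −Σ pᵢ log₂ pᵢ.
−0.040·log₂(0.040) = 0.1858
−0.159·log₂(0.159) = 0.4218
−0.254·log₂(0.254) = 0.5022
−0.321·log₂(0.321) = 0.5262
−0.226·log₂(0.226) = 0.4849
Sum ≈ 2.1209 → 2.1209 bits.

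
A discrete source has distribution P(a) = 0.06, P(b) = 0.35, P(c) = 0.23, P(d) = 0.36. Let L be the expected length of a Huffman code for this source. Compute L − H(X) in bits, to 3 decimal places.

Entropy H = −Σ p log₂ p ≈ 1.7919 bits.
Huffman merges: 3/50+23/100→29/100; 29/100+7/20→16/25; 9/25+16/25→1. L = 193/100 ≈ 1.9300.
L − H = 1.9300 − 1.7919 = 0.138 bits.

0.138 bits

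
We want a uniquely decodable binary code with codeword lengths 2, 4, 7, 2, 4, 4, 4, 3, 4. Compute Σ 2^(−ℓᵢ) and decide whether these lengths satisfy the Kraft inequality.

With common denominator 2^7 = 128: Σ 2^(−ℓᵢ) = 32/128 + 8/128 + 1/128 + 32/128 + 8/128 + 8/128 + 8/128 + 16/128 + 8/128 = 121/128 = 0.9453125.
Kraft's inequality requires Σ ≤ 1; here Σ = 0.9453125 ≤ 1, so such a prefix code exists.

0.9453125; yes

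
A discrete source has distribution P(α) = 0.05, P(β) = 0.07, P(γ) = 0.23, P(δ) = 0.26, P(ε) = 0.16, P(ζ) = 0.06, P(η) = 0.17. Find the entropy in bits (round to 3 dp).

2.579 bits

H = −Σ pᵢ log₂ pᵢ.
−0.05·log₂(0.05) = 0.2161
−0.07·log₂(0.07) = 0.2686
−0.23·log₂(0.23) = 0.4877
−0.26·log₂(0.26) = 0.5053
−0.16·log₂(0.16) = 0.4230
−0.06·log₂(0.06) = 0.2435
−0.17·log₂(0.17) = 0.4346
Sum ≈ 2.5787 → 2.579 bits.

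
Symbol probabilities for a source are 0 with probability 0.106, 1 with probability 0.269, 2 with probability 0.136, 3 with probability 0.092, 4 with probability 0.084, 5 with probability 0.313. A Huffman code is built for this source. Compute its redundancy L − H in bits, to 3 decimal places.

Entropy H = −Σ p log₂ p ≈ 2.3856 bits.
Huffman merges: 21/250+23/250→22/125; 53/500+17/125→121/500; 22/125+121/500→209/500; 269/1000+313/1000→291/500; 209/500+291/500→1. L = 1209/500 ≈ 2.4180.
L − H = 2.4180 − 2.3856 = 0.032 bits.

0.032 bits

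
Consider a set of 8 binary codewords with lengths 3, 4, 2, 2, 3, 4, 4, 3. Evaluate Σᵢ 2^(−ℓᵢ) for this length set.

With common denominator 2^4 = 16: Σ 2^(−ℓᵢ) = 2/16 + 1/16 + 4/16 + 4/16 + 2/16 + 1/16 + 1/16 + 2/16 = 17/16 = 1.0625.

1.0625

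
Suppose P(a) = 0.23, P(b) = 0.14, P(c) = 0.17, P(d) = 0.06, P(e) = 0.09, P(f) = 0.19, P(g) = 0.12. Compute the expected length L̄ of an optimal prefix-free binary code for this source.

Repeatedly combine the two least-probable nodes; the expected code length is the sum of the merged weights.
merge 3/50 + 9/100 → 3/20
merge 3/25 + 7/50 → 13/50
merge 3/20 + 17/100 → 8/25
merge 19/100 + 23/100 → 21/50
merge 13/50 + 8/25 → 29/50
merge 21/50 + 29/50 → 1
L = 3/20 + 13/50 + 8/25 + 21/50 + 29/50 + 1 = 273/100 = 2.73 bits/symbol.

2.73 bits/symbol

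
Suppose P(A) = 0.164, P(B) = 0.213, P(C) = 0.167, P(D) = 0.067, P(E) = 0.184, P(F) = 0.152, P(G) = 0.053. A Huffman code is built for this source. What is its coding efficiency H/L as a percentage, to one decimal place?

Entropy H = −Σ p log₂ p ≈ 2.6825 bits.
Huffman merges: 53/1000+67/1000→3/25; 3/25+19/125→34/125; 41/250+167/1000→331/1000; 23/125+213/1000→397/1000; 34/125+331/1000→603/1000; 397/1000+603/1000→1. L = 2723/1000 ≈ 2.7230.
Efficiency = H/L = 2.6825/2.7230 = 98.5%.

98.5%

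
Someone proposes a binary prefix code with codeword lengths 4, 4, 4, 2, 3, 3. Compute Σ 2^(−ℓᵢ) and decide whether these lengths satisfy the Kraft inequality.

0.6875; yes

With common denominator 2^4 = 16: Σ 2^(−ℓᵢ) = 1/16 + 1/16 + 1/16 + 4/16 + 2/16 + 2/16 = 11/16 = 0.6875.
Kraft's inequality requires Σ ≤ 1; here Σ = 0.6875 ≤ 1, so such a prefix code exists.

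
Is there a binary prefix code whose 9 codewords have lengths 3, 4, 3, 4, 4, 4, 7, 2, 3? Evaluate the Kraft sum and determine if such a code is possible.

0.8828125; yes

With common denominator 2^7 = 128: Σ 2^(−ℓᵢ) = 16/128 + 8/128 + 16/128 + 8/128 + 8/128 + 8/128 + 1/128 + 32/128 + 16/128 = 113/128 = 0.8828125.
Kraft's inequality requires Σ ≤ 1; here Σ = 0.8828125 ≤ 1, so such a prefix code exists.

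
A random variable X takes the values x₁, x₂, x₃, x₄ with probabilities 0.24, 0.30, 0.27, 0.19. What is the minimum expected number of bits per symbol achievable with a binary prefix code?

2 bits/symbol

Repeatedly combine the two least-probable nodes; the expected code length is the sum of the merged weights.
merge 19/100 + 6/25 → 43/100
merge 27/100 + 3/10 → 57/100
merge 43/100 + 57/100 → 1
L = 43/100 + 57/100 + 1 = 2 bits/symbol.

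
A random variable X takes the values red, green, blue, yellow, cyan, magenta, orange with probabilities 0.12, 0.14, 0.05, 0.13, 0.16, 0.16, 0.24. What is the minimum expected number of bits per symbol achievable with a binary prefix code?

2.76 bits/symbol

Repeatedly combine the two least-probable nodes; the expected code length is the sum of the merged weights.
merge 1/20 + 3/25 → 17/100
merge 13/100 + 7/50 → 27/100
merge 4/25 + 4/25 → 8/25
merge 17/100 + 6/25 → 41/100
merge 27/100 + 8/25 → 59/100
merge 41/100 + 59/100 → 1
L = 17/100 + 27/100 + 8/25 + 41/100 + 59/100 + 1 = 69/25 = 2.76 bits/symbol.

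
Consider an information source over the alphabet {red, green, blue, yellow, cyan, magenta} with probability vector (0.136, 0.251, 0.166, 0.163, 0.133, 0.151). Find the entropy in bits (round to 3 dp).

2.548 bits

H = −Σ pᵢ log₂ pᵢ.
−0.136·log₂(0.136) = 0.3915
−0.251·log₂(0.251) = 0.5006
−0.166·log₂(0.166) = 0.4301
−0.163·log₂(0.163) = 0.4266
−0.133·log₂(0.133) = 0.3871
−0.151·log₂(0.151) = 0.4118
Sum ≈ 2.5476 → 2.548 bits.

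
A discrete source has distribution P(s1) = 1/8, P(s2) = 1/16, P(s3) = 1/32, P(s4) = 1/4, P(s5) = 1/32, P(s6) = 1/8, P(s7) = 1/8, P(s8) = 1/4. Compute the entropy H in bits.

Each probability is a power of 1/2, so log₂(1/p) is an integer.
H = Σ p·log₂(1/p) = 1/8·3 + 1/16·4 + 1/32·5 + 1/4·2 + 1/32·5 + 1/8·3 + 1/8·3 + 1/4·2 = 2.6875 bits.

2.6875 bits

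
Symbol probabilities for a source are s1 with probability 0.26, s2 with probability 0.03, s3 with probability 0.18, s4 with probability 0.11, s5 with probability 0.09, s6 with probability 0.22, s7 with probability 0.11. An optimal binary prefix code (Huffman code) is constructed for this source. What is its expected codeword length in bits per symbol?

Repeatedly combine the two least-probable nodes; the expected code length is the sum of the merged weights.
merge 3/100 + 9/100 → 3/25
merge 11/100 + 11/100 → 11/50
merge 3/25 + 9/50 → 3/10
merge 11/50 + 11/50 → 11/25
merge 13/50 + 3/10 → 14/25
merge 11/25 + 14/25 → 1
L = 3/25 + 11/50 + 3/10 + 11/25 + 14/25 + 1 = 66/25 = 2.64 bits/symbol.

2.64 bits/symbol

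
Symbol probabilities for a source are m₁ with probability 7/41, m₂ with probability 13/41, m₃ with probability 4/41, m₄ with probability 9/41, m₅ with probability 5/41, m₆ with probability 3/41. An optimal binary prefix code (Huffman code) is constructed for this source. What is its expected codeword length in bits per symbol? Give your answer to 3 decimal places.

2.463 bits/symbol

Repeatedly combine the two least-probable nodes; the expected code length is the sum of the merged weights.
merge 3/41 + 4/41 → 7/41
merge 5/41 + 7/41 → 12/41
merge 7/41 + 9/41 → 16/41
merge 12/41 + 13/41 → 25/41
merge 16/41 + 25/41 → 1
L = 7/41 + 12/41 + 16/41 + 25/41 + 1 = 101/41 ≈ 2.463 bits/symbol.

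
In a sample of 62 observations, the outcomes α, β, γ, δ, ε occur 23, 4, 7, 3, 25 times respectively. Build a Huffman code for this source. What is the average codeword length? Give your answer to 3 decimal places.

1.935 bits/symbol

Probabilities are the counts divided by 62.
Repeatedly combine the two least-probable nodes; the expected code length is the sum of the merged weights.
merge 3/62 + 2/31 → 7/62
merge 7/62 + 7/62 → 7/31
merge 7/31 + 23/62 → 37/62
merge 25/62 + 37/62 → 1
L = 7/62 + 7/31 + 37/62 + 1 = 60/31 ≈ 1.935 bits/symbol.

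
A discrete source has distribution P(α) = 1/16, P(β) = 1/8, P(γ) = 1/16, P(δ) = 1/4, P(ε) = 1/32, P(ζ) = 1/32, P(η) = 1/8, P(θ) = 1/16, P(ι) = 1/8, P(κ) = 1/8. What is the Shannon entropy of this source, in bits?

3.0625 bits

Each probability is a power of 1/2, so log₂(1/p) is an integer.
H = Σ p·log₂(1/p) = 1/16·4 + 1/8·3 + 1/16·4 + 1/4·2 + 1/32·5 + 1/32·5 + 1/8·3 + 1/16·4 + 1/8·3 + 1/8·3 = 3.0625 bits.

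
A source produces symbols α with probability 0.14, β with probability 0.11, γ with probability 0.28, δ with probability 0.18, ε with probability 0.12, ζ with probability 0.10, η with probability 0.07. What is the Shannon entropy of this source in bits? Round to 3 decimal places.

2.675 bits

H = −Σ pᵢ log₂ pᵢ.
−0.14·log₂(0.14) = 0.3971
−0.11·log₂(0.11) = 0.3503
−0.28·log₂(0.28) = 0.5142
−0.18·log₂(0.18) = 0.4453
−0.12·log₂(0.12) = 0.3671
−0.10·log₂(0.10) = 0.3322
−0.07·log₂(0.07) = 0.2686
Sum ≈ 2.6747 → 2.675 bits.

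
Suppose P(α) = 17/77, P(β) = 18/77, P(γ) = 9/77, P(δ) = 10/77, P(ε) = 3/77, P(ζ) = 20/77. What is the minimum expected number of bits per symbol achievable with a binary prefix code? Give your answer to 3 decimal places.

Repeatedly combine the two least-probable nodes; the expected code length is the sum of the merged weights.
merge 3/77 + 9/77 → 12/77
merge 10/77 + 12/77 → 2/7
merge 17/77 + 18/77 → 5/11
merge 20/77 + 2/7 → 6/11
merge 5/11 + 6/11 → 1
L = 12/77 + 2/7 + 5/11 + 6/11 + 1 = 188/77 ≈ 2.442 bits/symbol.

2.442 bits/symbol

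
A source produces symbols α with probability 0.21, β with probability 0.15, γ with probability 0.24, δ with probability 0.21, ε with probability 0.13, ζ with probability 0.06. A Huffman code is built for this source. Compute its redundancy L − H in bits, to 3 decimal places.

0.053 bits

Entropy H = −Σ p log₂ p ≈ 2.4765 bits.
Huffman merges: 3/50+13/100→19/100; 3/20+19/100→17/50; 21/100+21/100→21/50; 6/25+17/50→29/50; 21/50+29/50→1. L = 253/100 ≈ 2.5300.
L − H = 2.5300 − 2.4765 = 0.053 bits.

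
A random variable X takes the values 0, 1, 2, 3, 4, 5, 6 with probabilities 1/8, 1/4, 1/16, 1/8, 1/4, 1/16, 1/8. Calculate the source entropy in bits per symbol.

2.625 bits

Each probability is a power of 1/2, so log₂(1/p) is an integer.
H = Σ p·log₂(1/p) = 1/8·3 + 1/4·2 + 1/16·4 + 1/8·3 + 1/4·2 + 1/16·4 + 1/8·3 = 2.625 bits.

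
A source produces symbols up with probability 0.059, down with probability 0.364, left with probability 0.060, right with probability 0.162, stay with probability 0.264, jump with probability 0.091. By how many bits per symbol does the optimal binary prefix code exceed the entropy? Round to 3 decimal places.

0.067 bits

Entropy H = −Σ p log₂ p ≈ 2.2625 bits.
Huffman merges: 59/1000+3/50→119/1000; 91/1000+119/1000→21/100; 81/500+21/100→93/250; 33/125+91/250→157/250; 93/250+157/250→1. L = 2329/1000 ≈ 2.3290.
L − H = 2.3290 − 2.2625 = 0.067 bits.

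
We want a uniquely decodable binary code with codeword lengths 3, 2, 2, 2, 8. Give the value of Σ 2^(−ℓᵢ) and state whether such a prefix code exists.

With common denominator 2^8 = 256: Σ 2^(−ℓᵢ) = 32/256 + 64/256 + 64/256 + 64/256 + 1/256 = 225/256 = 0.87890625.
Kraft's inequality requires Σ ≤ 1; here Σ = 0.87890625 ≤ 1, so such a prefix code exists.

0.87890625; yes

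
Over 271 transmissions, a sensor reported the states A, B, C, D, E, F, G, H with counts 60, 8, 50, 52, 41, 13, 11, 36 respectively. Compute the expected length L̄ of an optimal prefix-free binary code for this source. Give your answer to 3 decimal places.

Probabilities are the counts divided by 271.
Repeatedly combine the two least-probable nodes; the expected code length is the sum of the merged weights.
merge 8/271 + 11/271 → 19/271
merge 13/271 + 19/271 → 32/271
merge 32/271 + 36/271 → 68/271
merge 41/271 + 50/271 → 91/271
merge 52/271 + 60/271 → 112/271
merge 68/271 + 91/271 → 159/271
merge 112/271 + 159/271 → 1
L = 19/271 + 32/271 + 68/271 + 91/271 + 112/271 + 159/271 + 1 = 752/271 ≈ 2.775 bits/symbol.

2.775 bits/symbol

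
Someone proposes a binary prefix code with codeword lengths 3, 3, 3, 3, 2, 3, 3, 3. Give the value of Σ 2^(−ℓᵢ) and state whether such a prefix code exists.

With common denominator 2^3 = 8: Σ 2^(−ℓᵢ) = 1/8 + 1/8 + 1/8 + 1/8 + 2/8 + 1/8 + 1/8 + 1/8 = 9/8 = 1.125.
Kraft's inequality requires Σ ≤ 1; here Σ = 1.125 > 1, so no such prefix code exists.

1.125; no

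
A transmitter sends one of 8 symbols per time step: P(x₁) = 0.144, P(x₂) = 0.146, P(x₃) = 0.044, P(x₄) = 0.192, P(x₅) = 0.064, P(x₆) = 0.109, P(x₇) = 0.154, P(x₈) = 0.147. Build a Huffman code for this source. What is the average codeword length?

2.916 bits/symbol

Repeatedly combine the two least-probable nodes; the expected code length is the sum of the merged weights.
merge 11/250 + 8/125 → 27/250
merge 27/250 + 109/1000 → 217/1000
merge 18/125 + 73/500 → 29/100
merge 147/1000 + 77/500 → 301/1000
merge 24/125 + 217/1000 → 409/1000
merge 29/100 + 301/1000 → 591/1000
merge 409/1000 + 591/1000 → 1
L = 27/250 + 217/1000 + 29/100 + 301/1000 + 409/1000 + 591/1000 + 1 = 729/250 = 2.916 bits/symbol.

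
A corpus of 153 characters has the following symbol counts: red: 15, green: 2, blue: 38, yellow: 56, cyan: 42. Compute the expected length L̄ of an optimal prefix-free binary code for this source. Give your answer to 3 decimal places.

2.105 bits/symbol

Probabilities are the counts divided by 153.
Repeatedly combine the two least-probable nodes; the expected code length is the sum of the merged weights.
merge 2/153 + 5/51 → 1/9
merge 1/9 + 38/153 → 55/153
merge 14/51 + 55/153 → 97/153
merge 56/153 + 97/153 → 1
L = 1/9 + 55/153 + 97/153 + 1 = 322/153 ≈ 2.105 bits/symbol.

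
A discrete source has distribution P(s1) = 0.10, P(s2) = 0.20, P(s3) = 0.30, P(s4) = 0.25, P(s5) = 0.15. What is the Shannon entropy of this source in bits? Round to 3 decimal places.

2.228 bits

H = −Σ pᵢ log₂ pᵢ.
−0.10·log₂(0.10) = 0.3322
−0.20·log₂(0.20) = 0.4644
−0.30·log₂(0.30) = 0.5211
−0.25·log₂(0.25) = 0.5000
−0.15·log₂(0.15) = 0.4105
Sum ≈ 2.2282 → 2.228 bits.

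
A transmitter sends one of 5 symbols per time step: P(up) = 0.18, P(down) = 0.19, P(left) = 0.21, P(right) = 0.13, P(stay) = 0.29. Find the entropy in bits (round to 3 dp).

2.274 bits

H = −Σ pᵢ log₂ pᵢ.
−0.18·log₂(0.18) = 0.4453
−0.19·log₂(0.19) = 0.4552
−0.21·log₂(0.21) = 0.4728
−0.13·log₂(0.13) = 0.3826
−0.29·log₂(0.29) = 0.5179
Sum ≈ 2.2739 → 2.274 bits.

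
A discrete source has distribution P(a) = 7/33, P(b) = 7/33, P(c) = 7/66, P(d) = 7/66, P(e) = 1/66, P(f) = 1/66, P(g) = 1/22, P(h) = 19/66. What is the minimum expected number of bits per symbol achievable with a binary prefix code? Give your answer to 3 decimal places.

Repeatedly combine the two least-probable nodes; the expected code length is the sum of the merged weights.
merge 1/66 + 1/66 → 1/33
merge 1/33 + 1/22 → 5/66
merge 5/66 + 7/66 → 2/11
merge 7/66 + 2/11 → 19/66
merge 7/33 + 7/33 → 14/33
merge 19/66 + 19/66 → 19/33
merge 14/33 + 19/33 → 1
L = 1/33 + 5/66 + 2/11 + 19/66 + 14/33 + 19/33 + 1 = 85/33 ≈ 2.576 bits/symbol.

2.576 bits/symbol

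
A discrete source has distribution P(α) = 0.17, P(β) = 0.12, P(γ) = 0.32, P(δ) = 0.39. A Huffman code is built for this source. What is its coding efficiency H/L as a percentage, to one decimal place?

Entropy H = −Σ p log₂ p ≈ 1.8575 bits.
Huffman merges: 3/25+17/100→29/100; 29/100+8/25→61/100; 39/100+61/100→1. L = 19/10 ≈ 1.9000.
Efficiency = H/L = 1.8575/1.9000 = 97.8%.

97.8%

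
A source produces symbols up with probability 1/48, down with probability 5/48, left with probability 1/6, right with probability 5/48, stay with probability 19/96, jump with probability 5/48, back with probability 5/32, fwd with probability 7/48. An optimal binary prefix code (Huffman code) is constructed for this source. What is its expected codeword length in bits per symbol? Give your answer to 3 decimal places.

2.927 bits/symbol

Repeatedly combine the two least-probable nodes; the expected code length is the sum of the merged weights.
merge 1/48 + 5/48 → 1/8
merge 5/48 + 5/48 → 5/24
merge 1/8 + 7/48 → 13/48
merge 5/32 + 1/6 → 31/96
merge 19/96 + 5/24 → 13/32
merge 13/48 + 31/96 → 19/32
merge 13/32 + 19/32 → 1
L = 1/8 + 5/24 + 13/48 + 31/96 + 13/32 + 19/32 + 1 = 281/96 ≈ 2.927 bits/symbol.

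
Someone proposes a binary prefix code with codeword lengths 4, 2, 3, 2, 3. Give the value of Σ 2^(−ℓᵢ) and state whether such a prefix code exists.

With common denominator 2^4 = 16: Σ 2^(−ℓᵢ) = 1/16 + 4/16 + 2/16 + 4/16 + 2/16 = 13/16 = 0.8125.
Kraft's inequality requires Σ ≤ 1; here Σ = 0.8125 ≤ 1, so such a prefix code exists.

0.8125; yes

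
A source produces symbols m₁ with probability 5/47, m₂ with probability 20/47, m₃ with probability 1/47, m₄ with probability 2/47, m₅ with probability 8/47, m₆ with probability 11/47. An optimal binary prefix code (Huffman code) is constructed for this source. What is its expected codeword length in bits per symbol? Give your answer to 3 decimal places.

Repeatedly combine the two least-probable nodes; the expected code length is the sum of the merged weights.
merge 1/47 + 2/47 → 3/47
merge 3/47 + 5/47 → 8/47
merge 8/47 + 8/47 → 16/47
merge 11/47 + 16/47 → 27/47
merge 20/47 + 27/47 → 1
L = 3/47 + 8/47 + 16/47 + 27/47 + 1 = 101/47 ≈ 2.149 bits/symbol.

2.149 bits/symbol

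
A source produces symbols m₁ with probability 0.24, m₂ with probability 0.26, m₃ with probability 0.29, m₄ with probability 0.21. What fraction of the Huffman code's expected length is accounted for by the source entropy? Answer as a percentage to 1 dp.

Entropy H = −Σ p log₂ p ≈ 1.9901 bits.
Huffman merges: 21/100+6/25→9/20; 13/50+29/100→11/20; 9/20+11/20→1. L = 2 ≈ 2.0000.
Efficiency = H/L = 1.9901/2.0000 = 99.5%.

99.5%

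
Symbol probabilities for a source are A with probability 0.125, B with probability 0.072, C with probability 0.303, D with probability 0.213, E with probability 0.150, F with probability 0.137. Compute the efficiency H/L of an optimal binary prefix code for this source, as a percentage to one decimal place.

98.6%

Entropy H = −Σ p log₂ p ≈ 2.4489 bits.
Huffman merges: 9/125+1/8→197/1000; 137/1000+3/20→287/1000; 197/1000+213/1000→41/100; 287/1000+303/1000→59/100; 41/100+59/100→1. L = 621/250 ≈ 2.4840.
Efficiency = H/L = 2.4489/2.4840 = 98.6%.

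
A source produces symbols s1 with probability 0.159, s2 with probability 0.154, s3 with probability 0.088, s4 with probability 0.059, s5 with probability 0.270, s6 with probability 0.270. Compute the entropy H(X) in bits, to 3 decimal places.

2.407 bits

H = −Σ pᵢ log₂ pᵢ.
−0.159·log₂(0.159) = 0.4218
−0.154·log₂(0.154) = 0.4156
−0.088·log₂(0.088) = 0.3086
−0.059·log₂(0.059) = 0.2409
−0.270·log₂(0.270) = 0.5100
−0.270·log₂(0.270) = 0.5100
Sum ≈ 2.4070 → 2.407 bits.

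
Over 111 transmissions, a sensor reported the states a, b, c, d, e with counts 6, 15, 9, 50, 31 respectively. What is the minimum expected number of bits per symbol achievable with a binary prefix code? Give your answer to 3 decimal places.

1.955 bits/symbol

Probabilities are the counts divided by 111.
Repeatedly combine the two least-probable nodes; the expected code length is the sum of the merged weights.
merge 2/37 + 3/37 → 5/37
merge 5/37 + 5/37 → 10/37
merge 10/37 + 31/111 → 61/111
merge 50/111 + 61/111 → 1
L = 5/37 + 10/37 + 61/111 + 1 = 217/111 ≈ 1.955 bits/symbol.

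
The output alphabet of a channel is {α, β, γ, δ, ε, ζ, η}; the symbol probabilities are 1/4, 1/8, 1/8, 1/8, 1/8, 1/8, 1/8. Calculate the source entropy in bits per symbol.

Each probability is a power of 1/2, so log₂(1/p) is an integer.
H = Σ p·log₂(1/p) = 1/4·2 + 1/8·3 + 1/8·3 + 1/8·3 + 1/8·3 + 1/8·3 + 1/8·3 = 2.75 bits.

2.75 bits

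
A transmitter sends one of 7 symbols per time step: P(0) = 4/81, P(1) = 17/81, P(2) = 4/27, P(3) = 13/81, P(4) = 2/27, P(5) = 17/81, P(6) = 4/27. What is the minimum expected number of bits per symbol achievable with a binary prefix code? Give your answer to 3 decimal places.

2.704 bits/symbol

Repeatedly combine the two least-probable nodes; the expected code length is the sum of the merged weights.
merge 4/81 + 2/27 → 10/81
merge 10/81 + 4/27 → 22/81
merge 4/27 + 13/81 → 25/81
merge 17/81 + 17/81 → 34/81
merge 22/81 + 25/81 → 47/81
merge 34/81 + 47/81 → 1
L = 10/81 + 22/81 + 25/81 + 34/81 + 47/81 + 1 = 73/27 ≈ 2.704 bits/symbol.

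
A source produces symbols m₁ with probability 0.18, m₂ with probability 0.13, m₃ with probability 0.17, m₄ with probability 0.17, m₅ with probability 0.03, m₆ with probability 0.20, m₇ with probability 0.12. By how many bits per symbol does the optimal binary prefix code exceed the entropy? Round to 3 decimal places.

Entropy H = −Σ p log₂ p ≈ 2.6803 bits.
Huffman merges: 3/100+3/25→3/20; 13/100+3/20→7/25; 17/100+17/100→17/50; 9/50+1/5→19/50; 7/25+17/50→31/50; 19/50+31/50→1. L = 277/100 ≈ 2.7700.
L − H = 2.7700 − 2.6803 = 0.090 bits.

0.090 bits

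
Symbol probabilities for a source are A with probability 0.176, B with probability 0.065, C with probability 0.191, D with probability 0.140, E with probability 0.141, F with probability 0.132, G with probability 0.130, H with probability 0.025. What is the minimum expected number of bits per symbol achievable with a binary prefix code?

Repeatedly combine the two least-probable nodes; the expected code length is the sum of the merged weights.
merge 1/40 + 13/200 → 9/100
merge 9/100 + 13/100 → 11/50
merge 33/250 + 7/50 → 34/125
merge 141/1000 + 22/125 → 317/1000
merge 191/1000 + 11/50 → 411/1000
merge 34/125 + 317/1000 → 589/1000
merge 411/1000 + 589/1000 → 1
L = 9/100 + 11/50 + 34/125 + 317/1000 + 411/1000 + 589/1000 + 1 = 2899/1000 = 2.899 bits/symbol.

2.899 bits/symbol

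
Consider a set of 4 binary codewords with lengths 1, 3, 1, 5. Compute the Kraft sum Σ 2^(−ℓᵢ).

With common denominator 2^5 = 32: Σ 2^(−ℓᵢ) = 16/32 + 4/32 + 16/32 + 1/32 = 37/32 = 1.15625.

1.15625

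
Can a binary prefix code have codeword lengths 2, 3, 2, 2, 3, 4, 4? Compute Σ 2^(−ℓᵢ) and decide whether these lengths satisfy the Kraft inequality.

1.125; no

With common denominator 2^4 = 16: Σ 2^(−ℓᵢ) = 4/16 + 2/16 + 4/16 + 4/16 + 2/16 + 1/16 + 1/16 = 18/16 = 1.125.
Kraft's inequality requires Σ ≤ 1; here Σ = 1.125 > 1, so no such prefix code exists.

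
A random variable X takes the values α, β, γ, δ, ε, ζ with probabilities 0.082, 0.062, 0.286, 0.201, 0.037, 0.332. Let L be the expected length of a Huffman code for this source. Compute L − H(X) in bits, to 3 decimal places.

0.050 bits

Entropy H = −Σ p log₂ p ≈ 2.2305 bits.
Huffman merges: 37/1000+31/500→99/1000; 41/500+99/1000→181/1000; 181/1000+201/1000→191/500; 143/500+83/250→309/500; 191/500+309/500→1. L = 57/25 ≈ 2.2800.
L − H = 2.2800 − 2.2305 = 0.050 bits.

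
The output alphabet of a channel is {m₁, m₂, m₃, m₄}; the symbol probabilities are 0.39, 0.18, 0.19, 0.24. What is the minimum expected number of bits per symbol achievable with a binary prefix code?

1.98 bits/symbol

Repeatedly combine the two least-probable nodes; the expected code length is the sum of the merged weights.
merge 9/50 + 19/100 → 37/100
merge 6/25 + 37/100 → 61/100
merge 39/100 + 61/100 → 1
L = 37/100 + 61/100 + 1 = 99/50 = 1.98 bits/symbol.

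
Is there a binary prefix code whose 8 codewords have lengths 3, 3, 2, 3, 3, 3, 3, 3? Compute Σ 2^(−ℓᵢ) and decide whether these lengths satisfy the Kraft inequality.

1.125; no

With common denominator 2^3 = 8: Σ 2^(−ℓᵢ) = 1/8 + 1/8 + 2/8 + 1/8 + 1/8 + 1/8 + 1/8 + 1/8 = 9/8 = 1.125.
Kraft's inequality requires Σ ≤ 1; here Σ = 1.125 > 1, so no such prefix code exists.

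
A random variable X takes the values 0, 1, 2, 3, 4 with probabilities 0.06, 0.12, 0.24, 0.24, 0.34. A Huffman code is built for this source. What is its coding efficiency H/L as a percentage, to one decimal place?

97.6%

Entropy H = −Σ p log₂ p ≈ 2.1280 bits.
Huffman merges: 3/50+3/25→9/50; 9/50+6/25→21/50; 6/25+17/50→29/50; 21/50+29/50→1. L = 109/50 ≈ 2.1800.
Efficiency = H/L = 2.1280/2.1800 = 97.6%.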